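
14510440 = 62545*232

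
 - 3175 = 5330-8505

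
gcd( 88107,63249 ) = 3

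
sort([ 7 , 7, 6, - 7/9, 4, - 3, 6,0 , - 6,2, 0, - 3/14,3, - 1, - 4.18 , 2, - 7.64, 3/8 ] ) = [ - 7.64,-6, - 4.18, - 3, - 1, - 7/9,-3/14,0 , 0 , 3/8, 2,2, 3, 4, 6,6,7,7] 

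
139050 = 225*618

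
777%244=45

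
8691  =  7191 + 1500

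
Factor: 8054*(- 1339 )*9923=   -  107012668438 = - 2^1*13^1 * 103^1*4027^1*9923^1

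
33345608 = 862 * 38684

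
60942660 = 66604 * 915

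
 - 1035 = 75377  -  76412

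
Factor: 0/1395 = 0= 0^1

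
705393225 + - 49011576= 656381649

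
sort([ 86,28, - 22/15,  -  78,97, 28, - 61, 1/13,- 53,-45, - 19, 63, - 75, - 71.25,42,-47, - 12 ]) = [-78, - 75,-71.25,-61 , - 53, - 47, - 45, - 19 , - 12, - 22/15, 1/13, 28,28, 42, 63,86,97 ] 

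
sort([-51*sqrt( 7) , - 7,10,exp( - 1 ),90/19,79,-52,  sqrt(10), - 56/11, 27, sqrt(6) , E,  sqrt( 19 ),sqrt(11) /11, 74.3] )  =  [ - 51 *sqrt( 7),  -  52, - 7, - 56/11, sqrt(11) /11 , exp(-1 ), sqrt( 6),E,  sqrt(10),  sqrt( 19),90/19, 10,27,74.3, 79 ] 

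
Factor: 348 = 2^2*3^1*29^1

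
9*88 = 792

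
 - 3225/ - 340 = 9 + 33/68 = 9.49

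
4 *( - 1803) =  - 7212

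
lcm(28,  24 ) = 168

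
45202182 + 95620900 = 140823082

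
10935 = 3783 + 7152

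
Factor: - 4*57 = - 228 = -2^2*3^1*19^1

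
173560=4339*40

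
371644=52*7147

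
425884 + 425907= 851791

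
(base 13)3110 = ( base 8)15165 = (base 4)1221311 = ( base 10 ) 6773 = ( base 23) CIB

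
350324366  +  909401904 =1259726270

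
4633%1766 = 1101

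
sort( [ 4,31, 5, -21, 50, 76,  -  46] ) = [ - 46, - 21, 4,  5 , 31, 50,76]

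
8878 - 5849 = 3029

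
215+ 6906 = 7121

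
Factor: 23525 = 5^2 * 941^1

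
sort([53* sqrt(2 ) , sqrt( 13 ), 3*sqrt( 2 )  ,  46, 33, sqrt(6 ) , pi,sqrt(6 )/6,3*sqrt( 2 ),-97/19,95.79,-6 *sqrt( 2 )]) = [-6*sqrt (2 ), - 97/19, sqrt( 6 ) /6,  sqrt( 6 ),pi,sqrt(13), 3 * sqrt ( 2 ) , 3 * sqrt(2 ), 33,46, 53 * sqrt( 2),95.79]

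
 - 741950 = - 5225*142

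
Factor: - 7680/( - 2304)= 10/3= 2^1*3^( - 1)*5^1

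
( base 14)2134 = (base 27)7N6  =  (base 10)5730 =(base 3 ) 21212020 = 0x1662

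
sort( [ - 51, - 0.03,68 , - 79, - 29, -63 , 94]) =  [ - 79, - 63, - 51, - 29, - 0.03, 68,94] 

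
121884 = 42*2902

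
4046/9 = 4046/9 = 449.56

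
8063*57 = 459591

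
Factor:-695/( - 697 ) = 5^1* 17^(-1 )*41^( - 1 ) * 139^1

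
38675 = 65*595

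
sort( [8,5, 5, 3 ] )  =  [3, 5, 5,8 ]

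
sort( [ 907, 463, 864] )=[463,864, 907 ] 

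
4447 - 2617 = 1830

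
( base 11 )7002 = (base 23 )he4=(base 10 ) 9319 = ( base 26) dkb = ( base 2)10010001100111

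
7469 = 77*97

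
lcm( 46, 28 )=644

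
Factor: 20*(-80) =-2^6*5^2 = - 1600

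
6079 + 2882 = 8961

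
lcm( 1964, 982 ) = 1964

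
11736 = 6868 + 4868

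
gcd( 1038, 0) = 1038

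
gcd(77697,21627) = 801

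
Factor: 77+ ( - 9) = 2^2*17^1 = 68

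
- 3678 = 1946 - 5624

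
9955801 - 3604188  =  6351613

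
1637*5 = 8185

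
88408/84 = 1052 + 10/21  =  1052.48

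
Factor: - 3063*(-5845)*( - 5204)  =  -93168434940 = - 2^2 * 3^1*5^1*7^1*167^1*1021^1*1301^1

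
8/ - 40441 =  - 8/40441 = - 0.00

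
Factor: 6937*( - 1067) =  - 7401779 = - 7^1*11^1*97^1*991^1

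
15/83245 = 3/16649 = 0.00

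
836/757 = 1  +  79/757 = 1.10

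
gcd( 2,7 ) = 1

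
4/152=1/38 = 0.03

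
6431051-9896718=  - 3465667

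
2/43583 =2/43583 = 0.00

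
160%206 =160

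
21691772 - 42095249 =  - 20403477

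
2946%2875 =71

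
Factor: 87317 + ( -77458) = 9859 = 9859^1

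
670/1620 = 67/162 =0.41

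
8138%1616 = 58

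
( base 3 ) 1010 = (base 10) 30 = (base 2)11110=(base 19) 1b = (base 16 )1e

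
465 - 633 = -168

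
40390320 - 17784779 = 22605541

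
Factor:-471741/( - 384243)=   157247/128081 = 263^( - 1) * 487^ ( - 1)*157247^1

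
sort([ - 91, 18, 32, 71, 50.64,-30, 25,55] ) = [-91 , - 30,18, 25 , 32,  50.64, 55,71]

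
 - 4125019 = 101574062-105699081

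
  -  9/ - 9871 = 9/9871 = 0.00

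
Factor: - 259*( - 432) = 2^4*3^3*7^1*37^1 = 111888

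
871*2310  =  2012010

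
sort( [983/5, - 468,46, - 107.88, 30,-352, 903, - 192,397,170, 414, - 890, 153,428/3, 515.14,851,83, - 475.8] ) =[-890 ,  -  475.8, - 468, - 352,  -  192, - 107.88,30,46,83, 428/3 , 153,  170,983/5, 397,414, 515.14, 851,903]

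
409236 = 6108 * 67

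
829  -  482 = 347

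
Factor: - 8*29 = -232 = - 2^3*29^1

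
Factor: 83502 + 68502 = 2^2*3^1*53^1*239^1 = 152004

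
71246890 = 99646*715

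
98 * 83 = 8134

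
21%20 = 1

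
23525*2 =47050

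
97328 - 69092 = 28236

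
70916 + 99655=170571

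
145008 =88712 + 56296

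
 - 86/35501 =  -1 + 35415/35501 = -0.00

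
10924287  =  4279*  2553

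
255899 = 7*36557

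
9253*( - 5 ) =-46265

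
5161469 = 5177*997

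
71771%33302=5167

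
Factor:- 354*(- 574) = 203196 = 2^2*3^1*7^1*41^1*59^1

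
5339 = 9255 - 3916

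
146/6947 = 146/6947  =  0.02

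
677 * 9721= 6581117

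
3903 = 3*1301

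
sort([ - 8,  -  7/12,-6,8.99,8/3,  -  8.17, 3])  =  [ - 8.17,  -  8, - 6,- 7/12,8/3, 3,  8.99 ] 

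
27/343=27/343 = 0.08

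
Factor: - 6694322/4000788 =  - 3347161/2000394 = -2^(-1) * 3^( - 2)*11^( - 1)*10103^( - 1)*3347161^1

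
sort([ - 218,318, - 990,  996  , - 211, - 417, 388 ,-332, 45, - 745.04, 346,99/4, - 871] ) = [-990, - 871,-745.04 , - 417,-332, - 218, - 211, 99/4,45, 318 , 346, 388, 996 ]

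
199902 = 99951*2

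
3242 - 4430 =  - 1188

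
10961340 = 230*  47658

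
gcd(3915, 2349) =783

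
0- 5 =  - 5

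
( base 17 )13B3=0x1752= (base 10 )5970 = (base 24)A8I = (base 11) 4538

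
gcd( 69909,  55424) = 1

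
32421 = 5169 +27252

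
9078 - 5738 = 3340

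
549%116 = 85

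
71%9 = 8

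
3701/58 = 63 + 47/58 = 63.81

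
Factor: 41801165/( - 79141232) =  - 2^(-4 ) * 5^1*7^2*19^( - 1)*29^ ( - 1 )*47^ ( - 1)*61^1 *191^ (- 1 )*2797^1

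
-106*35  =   - 3710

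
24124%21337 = 2787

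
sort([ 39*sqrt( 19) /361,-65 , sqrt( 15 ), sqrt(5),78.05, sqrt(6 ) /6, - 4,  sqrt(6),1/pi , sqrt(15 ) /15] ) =[ - 65,-4,sqrt(15 ) /15 , 1/pi, sqrt(6 ) /6, 39 * sqrt (19)/361, sqrt (5), sqrt(6),sqrt (15),78.05 ] 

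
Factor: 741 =3^1*13^1*19^1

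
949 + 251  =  1200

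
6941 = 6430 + 511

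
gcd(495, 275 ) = 55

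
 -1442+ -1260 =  - 2702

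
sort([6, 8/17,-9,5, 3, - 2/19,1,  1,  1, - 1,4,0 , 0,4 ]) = [ - 9, - 1, - 2/19, 0,0,8/17,1,1,1,3,4 , 4 , 5, 6 ]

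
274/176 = 1+49/88 = 1.56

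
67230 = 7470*9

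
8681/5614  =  8681/5614 = 1.55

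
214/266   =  107/133  =  0.80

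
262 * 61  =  15982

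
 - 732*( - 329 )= 240828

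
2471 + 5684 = 8155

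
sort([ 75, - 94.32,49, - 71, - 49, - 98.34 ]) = [ - 98.34, - 94.32,- 71, - 49, 49,75 ] 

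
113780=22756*5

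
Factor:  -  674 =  - 2^1*337^1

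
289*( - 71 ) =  - 20519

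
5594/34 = 164 + 9/17 = 164.53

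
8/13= 8/13 = 0.62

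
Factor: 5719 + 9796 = 5^1*29^1*107^1 = 15515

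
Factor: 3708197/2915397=3^( - 2)*229^1*16193^1*323933^( - 1)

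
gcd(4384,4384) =4384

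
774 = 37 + 737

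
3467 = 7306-3839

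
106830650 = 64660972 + 42169678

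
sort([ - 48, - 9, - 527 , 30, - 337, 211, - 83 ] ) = [  -  527,-337, - 83, - 48, - 9,30, 211] 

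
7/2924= 7/2924 = 0.00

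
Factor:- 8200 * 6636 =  - 2^5 * 3^1 * 5^2*7^1*41^1 * 79^1=-  54415200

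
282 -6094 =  - 5812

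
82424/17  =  82424/17 = 4848.47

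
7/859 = 7/859 = 0.01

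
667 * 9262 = 6177754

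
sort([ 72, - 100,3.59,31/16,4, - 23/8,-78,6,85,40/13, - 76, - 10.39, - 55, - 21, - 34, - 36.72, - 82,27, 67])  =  [ - 100,-82, - 78, - 76,-55, - 36.72, - 34, - 21, - 10.39, - 23/8,31/16,40/13,  3.59,4  ,  6 , 27,67,72, 85]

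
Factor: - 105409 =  - 23^1*4583^1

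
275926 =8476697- 8200771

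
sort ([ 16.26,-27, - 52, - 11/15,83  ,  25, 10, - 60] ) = [-60, - 52 , - 27,  -  11/15,10, 16.26, 25, 83] 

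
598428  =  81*7388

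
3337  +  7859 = 11196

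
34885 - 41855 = -6970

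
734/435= 734/435 = 1.69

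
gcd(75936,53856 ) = 96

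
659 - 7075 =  - 6416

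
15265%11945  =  3320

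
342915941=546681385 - 203765444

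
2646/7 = 378  =  378.00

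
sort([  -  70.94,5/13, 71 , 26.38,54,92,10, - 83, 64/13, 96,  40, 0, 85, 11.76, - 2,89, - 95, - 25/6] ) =[ - 95, - 83,  -  70.94, - 25/6, - 2,0, 5/13, 64/13, 10, 11.76,26.38, 40,54,71,  85,89, 92,96] 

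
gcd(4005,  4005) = 4005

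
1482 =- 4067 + 5549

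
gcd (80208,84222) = 18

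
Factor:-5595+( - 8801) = - 14396 = - 2^2*59^1*61^1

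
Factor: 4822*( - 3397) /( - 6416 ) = 2^( - 3)*43^1*79^1*401^( - 1)*  2411^1 = 8190167/3208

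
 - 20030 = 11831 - 31861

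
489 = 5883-5394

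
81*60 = 4860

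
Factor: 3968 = 2^7*31^1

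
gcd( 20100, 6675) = 75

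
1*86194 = 86194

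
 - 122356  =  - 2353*52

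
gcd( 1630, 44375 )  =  5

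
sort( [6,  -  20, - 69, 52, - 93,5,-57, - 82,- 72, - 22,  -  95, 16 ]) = [- 95, - 93, - 82, - 72, - 69, - 57, - 22, - 20,5, 6, 16, 52] 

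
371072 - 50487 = 320585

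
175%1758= 175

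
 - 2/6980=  - 1/3490 = - 0.00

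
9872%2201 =1068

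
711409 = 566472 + 144937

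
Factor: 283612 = 2^2*7^2*1447^1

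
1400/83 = 16 + 72/83 = 16.87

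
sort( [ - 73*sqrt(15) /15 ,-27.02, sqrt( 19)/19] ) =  [-27.02, - 73*sqrt(15 ) /15, sqrt ( 19)/19] 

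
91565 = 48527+43038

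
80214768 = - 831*( - 96528)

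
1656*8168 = 13526208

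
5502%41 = 8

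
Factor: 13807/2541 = 3^(-1 )*7^( - 1 )*11^( - 2) * 13807^1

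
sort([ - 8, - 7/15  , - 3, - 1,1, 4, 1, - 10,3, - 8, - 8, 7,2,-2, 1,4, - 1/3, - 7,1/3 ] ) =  [ - 10, - 8, - 8, - 8, - 7, -3,-2, - 1,-7/15, - 1/3,1/3,1,  1,1, 2, 3,4,4 , 7]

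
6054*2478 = 15001812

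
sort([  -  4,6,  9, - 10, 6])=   [ - 10, - 4, 6, 6 , 9]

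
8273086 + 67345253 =75618339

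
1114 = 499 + 615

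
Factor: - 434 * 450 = -2^2*3^2*5^2*  7^1*31^1= - 195300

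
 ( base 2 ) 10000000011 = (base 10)1027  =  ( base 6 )4431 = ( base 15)487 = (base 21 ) 26J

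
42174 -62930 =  - 20756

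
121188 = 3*40396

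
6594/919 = 7 + 161/919=7.18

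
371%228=143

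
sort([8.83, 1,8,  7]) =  [ 1, 7,8,8.83]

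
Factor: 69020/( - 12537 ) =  - 9860/1791 = - 2^2*3^( - 2) * 5^1*17^1 * 29^1 * 199^( - 1) 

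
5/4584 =5/4584 = 0.00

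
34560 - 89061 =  - 54501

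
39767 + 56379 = 96146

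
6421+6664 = 13085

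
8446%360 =166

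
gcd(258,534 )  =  6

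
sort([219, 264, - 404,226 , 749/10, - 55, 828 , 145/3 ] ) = [-404, - 55,145/3,749/10, 219, 226,264,828 ]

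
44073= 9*4897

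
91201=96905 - 5704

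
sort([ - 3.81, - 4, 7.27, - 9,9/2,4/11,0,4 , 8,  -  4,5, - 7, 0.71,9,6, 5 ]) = [-9, -7,-4,-4, - 3.81, 0,4/11,0.71, 4 , 9/2,  5, 5, 6, 7.27,8, 9 ]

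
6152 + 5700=11852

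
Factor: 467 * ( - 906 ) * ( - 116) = 49079832 = 2^3 * 3^1*29^1 * 151^1*467^1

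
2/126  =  1/63 = 0.02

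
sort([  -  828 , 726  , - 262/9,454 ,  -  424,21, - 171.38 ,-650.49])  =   [- 828, - 650.49,  -  424,  -  171.38, - 262/9, 21,454,726] 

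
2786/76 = 1393/38 = 36.66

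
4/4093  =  4/4093 = 0.00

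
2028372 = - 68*( - 29829 ) 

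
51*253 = 12903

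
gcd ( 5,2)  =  1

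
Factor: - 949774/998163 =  - 2^1*3^( - 4)*7^1*179^1*379^1*12323^(-1 ) 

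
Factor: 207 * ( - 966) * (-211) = 42191982 = 2^1*3^3*7^1*23^2*211^1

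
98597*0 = 0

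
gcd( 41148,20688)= 12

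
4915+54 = 4969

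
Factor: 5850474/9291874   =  3^1*7^1*19^( - 1) * 439^( - 1)*557^( - 1 )* 139297^1= 2925237/4645937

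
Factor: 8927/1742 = 2^( - 1 )*13^( - 1)*67^ ( - 1)*79^1  *113^1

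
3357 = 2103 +1254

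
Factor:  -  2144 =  - 2^5*67^1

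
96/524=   24/131 = 0.18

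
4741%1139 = 185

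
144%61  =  22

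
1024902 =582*1761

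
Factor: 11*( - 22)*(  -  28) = 2^3* 7^1*11^2 = 6776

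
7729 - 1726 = 6003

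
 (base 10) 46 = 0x2E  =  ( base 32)1E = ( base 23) 20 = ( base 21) 24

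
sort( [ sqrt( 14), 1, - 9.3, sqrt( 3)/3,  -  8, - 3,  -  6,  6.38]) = [ - 9.3,-8,-6,-3, sqrt ( 3 ) /3,1, sqrt(14 ),6.38 ] 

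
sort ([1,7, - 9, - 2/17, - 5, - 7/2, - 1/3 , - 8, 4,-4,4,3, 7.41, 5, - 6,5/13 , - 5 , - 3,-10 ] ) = [ -10, - 9, - 8, - 6,-5, - 5, - 4, -7/2 , - 3, - 1/3, - 2/17,5/13,1, 3,  4, 4,5,7, 7.41]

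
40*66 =2640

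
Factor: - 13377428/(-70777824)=3344357/17694456 = 2^( - 3)*3^( - 1 )*13^ ( - 1 ) * 241^1*13877^1*56713^( - 1)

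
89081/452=89081/452  =  197.08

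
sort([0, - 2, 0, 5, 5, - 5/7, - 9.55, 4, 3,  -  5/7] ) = [ - 9.55,-2, - 5/7, - 5/7, 0,0, 3, 4, 5,5 ] 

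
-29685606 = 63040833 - 92726439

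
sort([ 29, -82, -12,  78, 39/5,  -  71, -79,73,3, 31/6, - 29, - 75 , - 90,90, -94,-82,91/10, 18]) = [ - 94,-90, - 82, - 82,-79, - 75, - 71,-29 ,-12, 3  ,  31/6, 39/5,91/10, 18,29,73,78,90]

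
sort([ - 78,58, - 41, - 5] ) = [ - 78, - 41,-5, 58] 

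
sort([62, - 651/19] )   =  [ - 651/19 , 62]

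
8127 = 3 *2709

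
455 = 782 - 327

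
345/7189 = 345/7189 = 0.05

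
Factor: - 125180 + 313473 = 188293 = 7^1*37^1*727^1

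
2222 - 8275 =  - 6053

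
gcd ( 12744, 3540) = 708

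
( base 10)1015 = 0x3f7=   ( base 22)223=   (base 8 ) 1767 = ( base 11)843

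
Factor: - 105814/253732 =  - 2^( - 1 ) * 191^1*229^( - 1) = - 191/458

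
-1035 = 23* (- 45 ) 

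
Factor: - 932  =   - 2^2*233^1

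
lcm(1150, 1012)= 25300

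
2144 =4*536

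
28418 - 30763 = -2345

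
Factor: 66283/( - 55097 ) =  -557/463=- 463^( -1) * 557^1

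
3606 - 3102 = 504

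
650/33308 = 325/16654 = 0.02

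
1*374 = 374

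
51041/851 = 51041/851 = 59.98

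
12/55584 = 1/4632 = 0.00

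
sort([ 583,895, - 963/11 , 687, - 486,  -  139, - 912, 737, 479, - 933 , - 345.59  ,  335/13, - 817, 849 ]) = [ - 933, -912, - 817,-486, - 345.59, - 139,-963/11,335/13,  479,583,  687,  737,849, 895] 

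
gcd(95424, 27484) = 4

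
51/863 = 51/863  =  0.06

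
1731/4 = 432 + 3/4=432.75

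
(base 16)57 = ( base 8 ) 127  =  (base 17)52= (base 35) 2h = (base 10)87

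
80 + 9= 89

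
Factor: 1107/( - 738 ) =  - 2^( - 1)*3^1 = -3/2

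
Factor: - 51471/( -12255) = 21/5 = 3^1*5^( - 1 )*7^1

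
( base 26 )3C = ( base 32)2Q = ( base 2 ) 1011010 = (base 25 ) 3F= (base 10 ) 90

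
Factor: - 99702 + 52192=-2^1*5^1*4751^1 = -  47510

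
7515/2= 3757 + 1/2 = 3757.50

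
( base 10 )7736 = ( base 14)2B68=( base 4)1320320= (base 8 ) 17070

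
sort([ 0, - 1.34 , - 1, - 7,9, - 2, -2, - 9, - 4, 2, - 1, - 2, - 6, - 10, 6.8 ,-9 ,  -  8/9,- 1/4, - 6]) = [- 10, - 9, - 9, - 7, - 6, - 6,-4, - 2,  -  2, -2, - 1.34, - 1, - 1, - 8/9,  -  1/4,0,  2,6.8, 9 ]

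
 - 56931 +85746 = 28815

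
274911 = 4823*57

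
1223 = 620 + 603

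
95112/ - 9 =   -  10568 +0/1 = -10568.00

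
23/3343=23/3343 = 0.01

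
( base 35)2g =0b1010110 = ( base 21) 42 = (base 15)5b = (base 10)86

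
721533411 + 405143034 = 1126676445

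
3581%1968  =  1613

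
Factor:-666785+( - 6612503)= - 2^3*909911^1  =  -7279288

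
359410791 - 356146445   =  3264346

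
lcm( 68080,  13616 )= 68080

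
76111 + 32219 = 108330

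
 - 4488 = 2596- 7084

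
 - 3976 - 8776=- 12752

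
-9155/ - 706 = 9155/706 = 12.97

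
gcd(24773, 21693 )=7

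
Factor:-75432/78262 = -37716/39131 = - 2^2*3^1*7^1  *  109^(  -  1)*359^( - 1)*449^1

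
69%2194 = 69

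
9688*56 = 542528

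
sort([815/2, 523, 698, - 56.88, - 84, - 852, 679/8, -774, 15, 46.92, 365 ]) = [- 852,- 774,-84,-56.88,15, 46.92, 679/8,  365, 815/2, 523, 698 ] 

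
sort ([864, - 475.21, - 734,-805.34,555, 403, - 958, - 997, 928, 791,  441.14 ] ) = [  -  997, - 958, - 805.34, - 734 , - 475.21, 403,441.14,555 , 791, 864, 928 ] 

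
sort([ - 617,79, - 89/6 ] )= [  -  617, -89/6, 79] 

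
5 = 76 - 71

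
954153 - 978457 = -24304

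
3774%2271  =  1503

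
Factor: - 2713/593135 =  - 5^( - 1)*313^( - 1)*379^( - 1)*2713^1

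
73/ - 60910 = - 1+ 60837/60910 = -0.00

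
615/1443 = 205/481 = 0.43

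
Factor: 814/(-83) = -2^1*11^1*37^1*83^( - 1) 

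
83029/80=1037 + 69/80 = 1037.86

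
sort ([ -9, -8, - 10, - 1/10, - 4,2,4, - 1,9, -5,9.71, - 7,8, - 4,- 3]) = [-10, - 9 ,- 8, - 7,- 5,-4, - 4, -3, -1, - 1/10 , 2,4, 8, 9, 9.71] 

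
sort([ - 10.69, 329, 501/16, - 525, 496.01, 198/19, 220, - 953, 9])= [ - 953, - 525, - 10.69,9, 198/19,501/16,220, 329, 496.01]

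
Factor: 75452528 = 2^4*17^1*457^1*607^1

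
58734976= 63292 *928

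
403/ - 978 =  - 1 + 575/978 = - 0.41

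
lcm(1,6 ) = 6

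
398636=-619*( - 644 ) 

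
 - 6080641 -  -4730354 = -1350287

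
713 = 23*31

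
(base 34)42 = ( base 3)12010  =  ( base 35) 3x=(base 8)212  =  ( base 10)138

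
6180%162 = 24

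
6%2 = 0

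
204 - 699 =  - 495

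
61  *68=4148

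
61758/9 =6862 = 6862.00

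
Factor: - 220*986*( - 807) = 175054440 = 2^3*3^1 * 5^1*11^1* 17^1*29^1 *269^1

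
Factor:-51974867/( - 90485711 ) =7^1 * 61^1*67^( - 1)* 121721^1*1350533^(-1) 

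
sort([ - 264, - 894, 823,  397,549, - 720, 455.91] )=[ - 894, - 720, - 264,397,455.91,  549, 823]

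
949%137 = 127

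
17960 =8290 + 9670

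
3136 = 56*56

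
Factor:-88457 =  - 53^1*1669^1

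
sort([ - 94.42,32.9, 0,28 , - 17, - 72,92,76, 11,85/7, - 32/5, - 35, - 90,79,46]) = [-94.42, - 90, - 72, - 35 , - 17, - 32/5, 0,  11,85/7,28 , 32.9,46, 76,79,92 ]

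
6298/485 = 12 + 478/485  =  12.99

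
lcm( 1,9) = 9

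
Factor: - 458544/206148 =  - 932/419 =- 2^2*233^1*419^( - 1 ) 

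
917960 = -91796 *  ( - 10) 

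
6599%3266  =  67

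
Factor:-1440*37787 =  - 2^5*3^2*5^1*29^1*1303^1 = - 54413280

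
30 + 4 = 34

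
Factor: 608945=5^1*121789^1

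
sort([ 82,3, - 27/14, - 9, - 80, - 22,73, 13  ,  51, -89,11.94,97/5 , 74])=[ - 89, - 80, - 22, - 9, - 27/14,3,11.94,  13, 97/5, 51, 73, 74,82 ]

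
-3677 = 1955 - 5632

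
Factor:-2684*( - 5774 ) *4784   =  2^7*11^1 * 13^1  *  23^1*61^1 * 2887^1 = 74139638144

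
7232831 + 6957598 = 14190429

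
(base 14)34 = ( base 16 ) 2e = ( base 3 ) 1201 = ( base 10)46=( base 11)42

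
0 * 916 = 0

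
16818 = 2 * 8409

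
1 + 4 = 5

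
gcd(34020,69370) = 70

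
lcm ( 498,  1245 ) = 2490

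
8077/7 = 1153 + 6/7  =  1153.86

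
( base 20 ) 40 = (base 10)80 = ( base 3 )2222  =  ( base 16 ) 50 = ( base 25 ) 35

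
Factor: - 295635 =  - 3^1  *5^1* 19709^1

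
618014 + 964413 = 1582427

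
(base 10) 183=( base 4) 2313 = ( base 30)63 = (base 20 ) 93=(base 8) 267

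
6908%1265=583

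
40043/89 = 449 +82/89 = 449.92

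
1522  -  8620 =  - 7098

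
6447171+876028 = 7323199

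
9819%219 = 183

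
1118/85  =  1118/85 = 13.15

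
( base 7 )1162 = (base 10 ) 436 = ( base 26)GK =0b110110100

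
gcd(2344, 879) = 293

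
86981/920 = 94+ 501/920 = 94.54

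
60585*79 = 4786215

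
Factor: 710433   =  3^2*193^1*409^1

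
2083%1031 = 21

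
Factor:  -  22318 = -2^1*11159^1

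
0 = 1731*0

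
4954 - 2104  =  2850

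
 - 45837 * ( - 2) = 91674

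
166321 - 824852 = -658531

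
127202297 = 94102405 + 33099892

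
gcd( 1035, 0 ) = 1035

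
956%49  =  25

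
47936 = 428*112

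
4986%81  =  45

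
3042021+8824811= 11866832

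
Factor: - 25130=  -2^1*5^1*7^1*359^1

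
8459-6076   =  2383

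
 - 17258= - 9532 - 7726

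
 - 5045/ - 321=15 + 230/321= 15.72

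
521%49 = 31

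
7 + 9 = 16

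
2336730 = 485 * 4818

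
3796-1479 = 2317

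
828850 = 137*6050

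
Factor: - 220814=  -  2^1* 11^1*10037^1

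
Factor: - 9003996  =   - 2^2 * 3^2*67^1*3733^1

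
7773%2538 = 159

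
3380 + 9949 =13329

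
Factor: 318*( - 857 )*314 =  - 2^2 * 3^1*53^1*157^1*857^1 = -  85573164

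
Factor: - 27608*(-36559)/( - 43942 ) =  - 504660436/21971 = -2^2*7^1*17^1*29^1*127^(-1 )* 173^ ( - 1 )*36559^1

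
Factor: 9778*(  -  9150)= - 89468700 = - 2^2*3^1*5^2*61^1 * 4889^1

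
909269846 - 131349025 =777920821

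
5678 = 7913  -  2235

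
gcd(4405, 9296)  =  1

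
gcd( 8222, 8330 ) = 2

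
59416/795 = 74 + 586/795 =74.74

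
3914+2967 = 6881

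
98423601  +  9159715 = 107583316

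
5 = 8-3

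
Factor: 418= 2^1*11^1* 19^1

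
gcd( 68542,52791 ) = 1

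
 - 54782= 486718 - 541500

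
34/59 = 34/59 = 0.58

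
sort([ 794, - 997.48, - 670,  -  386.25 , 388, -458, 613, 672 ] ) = [ - 997.48 ,-670 ,  -  458, - 386.25,388,613, 672,794]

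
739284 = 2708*273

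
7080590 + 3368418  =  10449008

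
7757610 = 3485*2226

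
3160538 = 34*92957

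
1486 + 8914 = 10400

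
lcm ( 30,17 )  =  510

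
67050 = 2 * 33525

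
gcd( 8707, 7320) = 1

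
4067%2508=1559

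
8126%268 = 86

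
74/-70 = -37/35 = -1.06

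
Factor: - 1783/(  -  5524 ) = 2^( - 2)*1381^ (- 1 )*1783^1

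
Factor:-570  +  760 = 190=2^1*5^1 * 19^1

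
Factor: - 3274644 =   -  2^2*3^1*272887^1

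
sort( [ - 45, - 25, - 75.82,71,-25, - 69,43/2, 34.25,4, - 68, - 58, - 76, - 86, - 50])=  [ - 86, - 76, - 75.82, - 69, - 68, - 58, - 50,  -  45, - 25, - 25, 4,43/2,34.25,71 ] 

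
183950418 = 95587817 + 88362601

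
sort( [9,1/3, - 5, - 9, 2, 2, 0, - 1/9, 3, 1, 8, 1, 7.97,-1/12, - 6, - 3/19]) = [-9 ,  -  6, - 5,-3/19 , - 1/9,-1/12, 0, 1/3, 1 , 1, 2, 2, 3, 7.97, 8, 9 ]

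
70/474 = 35/237 = 0.15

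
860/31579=860/31579=0.03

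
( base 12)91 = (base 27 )41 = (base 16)6D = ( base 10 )109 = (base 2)1101101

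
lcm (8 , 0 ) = 0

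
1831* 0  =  0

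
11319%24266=11319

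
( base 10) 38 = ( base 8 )46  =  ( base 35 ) 13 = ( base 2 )100110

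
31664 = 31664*1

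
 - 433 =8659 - 9092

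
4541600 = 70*64880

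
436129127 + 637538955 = 1073668082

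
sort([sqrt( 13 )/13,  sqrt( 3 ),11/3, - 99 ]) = [-99 , sqrt( 13)/13, sqrt( 3 ),11/3]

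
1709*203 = 346927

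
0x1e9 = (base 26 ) IL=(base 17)1bd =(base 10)489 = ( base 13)2B8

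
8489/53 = 160 + 9/53 = 160.17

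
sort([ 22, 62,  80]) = [ 22, 62 , 80 ]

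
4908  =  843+4065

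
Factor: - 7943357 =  - 7943357^1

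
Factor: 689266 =2^1*73^1* 4721^1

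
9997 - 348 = 9649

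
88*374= 32912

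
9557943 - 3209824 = 6348119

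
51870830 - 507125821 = -455254991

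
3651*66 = 240966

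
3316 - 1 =3315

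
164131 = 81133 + 82998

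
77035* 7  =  539245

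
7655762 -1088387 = 6567375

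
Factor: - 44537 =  - 44537^1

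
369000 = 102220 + 266780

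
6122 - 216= 5906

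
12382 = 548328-535946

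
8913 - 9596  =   - 683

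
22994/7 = 3284 + 6/7 = 3284.86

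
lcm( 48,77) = 3696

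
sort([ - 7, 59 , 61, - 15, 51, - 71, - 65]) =[ - 71, - 65, - 15, - 7, 51,  59, 61]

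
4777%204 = 85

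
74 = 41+33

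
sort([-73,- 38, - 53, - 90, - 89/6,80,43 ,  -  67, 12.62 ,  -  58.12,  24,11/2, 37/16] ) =[  -  90,-73,-67, - 58.12, - 53, - 38, - 89/6,37/16,11/2,12.62,24 , 43, 80]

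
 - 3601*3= -10803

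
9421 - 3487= 5934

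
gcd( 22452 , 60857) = 1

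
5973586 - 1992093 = 3981493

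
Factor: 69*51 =3^2*17^1*23^1 = 3519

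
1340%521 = 298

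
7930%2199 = 1333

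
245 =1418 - 1173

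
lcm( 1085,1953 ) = 9765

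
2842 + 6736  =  9578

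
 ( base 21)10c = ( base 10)453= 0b111000101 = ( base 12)319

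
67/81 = 67/81 = 0.83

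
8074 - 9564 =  - 1490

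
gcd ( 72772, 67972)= 4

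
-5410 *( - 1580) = 8547800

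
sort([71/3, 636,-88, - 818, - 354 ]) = [  -  818, - 354 , -88, 71/3, 636]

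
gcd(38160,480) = 240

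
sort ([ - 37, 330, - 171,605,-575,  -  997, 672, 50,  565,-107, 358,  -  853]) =[ -997 , -853,- 575,-171,  -  107, - 37,50, 330, 358, 565,605,  672 ] 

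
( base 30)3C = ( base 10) 102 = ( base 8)146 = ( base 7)204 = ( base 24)46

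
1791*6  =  10746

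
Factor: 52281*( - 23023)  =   - 3^2 * 7^1*11^1* 13^1*23^1*37^1*157^1  =  - 1203665463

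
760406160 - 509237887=251168273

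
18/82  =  9/41 = 0.22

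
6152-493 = 5659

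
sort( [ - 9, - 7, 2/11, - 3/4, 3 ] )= [ - 9, - 7, - 3/4 , 2/11,3]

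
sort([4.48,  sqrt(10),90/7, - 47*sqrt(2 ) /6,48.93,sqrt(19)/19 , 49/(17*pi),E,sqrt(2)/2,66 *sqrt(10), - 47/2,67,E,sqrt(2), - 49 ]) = [-49, - 47/2, - 47*sqrt( 2)/6,sqrt( 19 ) /19, sqrt(2)/2,49/( 17 * pi ),sqrt(2),E,E,  sqrt(10) , 4.48,90/7,48.93,67,66*sqrt( 10) ]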